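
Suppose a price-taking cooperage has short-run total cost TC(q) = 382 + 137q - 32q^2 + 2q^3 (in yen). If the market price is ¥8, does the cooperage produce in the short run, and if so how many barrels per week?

Shut down

Variable cost is VC = 137q - 32q^2 + 2q^3, so AVC = VC/q = 137 - 32q + 2q^2 and MC = dTC/dq = 137 - 64q + 6q^2.
The AVC parabola has its vertex at q = 32/4 = 8, where AVC = 137 - 32·8 + 2·8^2 = ¥9.
P = ¥8 lies below min AVC = ¥9; no output level covers variable cost.
Shutting down limits the loss to fixed cost, ¥382.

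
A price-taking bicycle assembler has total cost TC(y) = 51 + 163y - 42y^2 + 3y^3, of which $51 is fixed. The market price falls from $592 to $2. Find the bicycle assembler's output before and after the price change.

Output falls from 13 to 0 (the firm shuts down)

AVC = 163 - 42y + 3y^2, minimized at y = 7 where min AVC = $16. MC = 163 - 84y + 9y^2.
At P = $592 ≥ min AVC, set P = MC on the rising branch: y = 13.
At P = $2 < min AVC = $16, price no longer covers variable cost at any output, so the firm shuts down: y = 0.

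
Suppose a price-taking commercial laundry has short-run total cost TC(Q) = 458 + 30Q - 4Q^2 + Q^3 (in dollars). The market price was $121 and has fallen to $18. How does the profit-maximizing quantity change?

Output falls from 7 to 0 (the firm shuts down)

MC = 30 - 8Q + 3Q^2; the shutdown threshold is min AVC = $26 (at Q = 2).
With P = $121 above the shutdown price, P = MC gives Q = 7.
At P = $18 < min AVC = $26, price no longer covers variable cost at any output, so the firm shuts down: Q = 0.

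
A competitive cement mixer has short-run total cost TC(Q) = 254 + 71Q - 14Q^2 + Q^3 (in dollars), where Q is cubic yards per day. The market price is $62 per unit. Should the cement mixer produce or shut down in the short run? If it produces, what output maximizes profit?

From TC, MC = TC'(Q) = 71 - 28Q + 3Q^2 and AVC = VC/Q = 71 - 14Q + Q^2.
AVC hits its minimum where MC = AVC, at Q = 7, giving min AVC = 71 - 14·7 + 7^2 = $22.
Because $62 ≥ $22, revenue can cover variable cost; the firm operates.
Solving P = MC: 9 - 28Q + 3Q^2 = 0 ⇒ Q = 1/3 or 9. On the upward-sloping branch, Q* = 9.
Check: AVC at Q = 9 is $26 ≤ P, so revenue covers variable cost.
Profit = P·Q − TC = 62·9 − 488 = $70.

Produce at Q = 9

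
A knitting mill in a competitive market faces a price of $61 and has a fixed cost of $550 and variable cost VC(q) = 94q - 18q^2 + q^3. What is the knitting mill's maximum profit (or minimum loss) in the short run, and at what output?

AVC = 94 - 18q + q^2; min AVC = $13 at q = 9. Since P = $61 ≥ min AVC, the firm produces.
With MC = 94 - 36q + 3q^2, P = MC on the upward-sloping part at q* = 11.
TR = 61·11 = 671. TC = 550 + 187 = 737. Profit = 671 − 737 = -$66.
Shutting down would mean losing the fixed cost of $550, so operating at a loss of $66 is better by $484.

Profit = -$66 at q = 11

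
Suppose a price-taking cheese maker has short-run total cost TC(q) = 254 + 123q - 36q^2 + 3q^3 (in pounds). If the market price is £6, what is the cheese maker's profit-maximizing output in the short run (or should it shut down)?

Variable cost is VC = 123q - 36q^2 + 3q^3, so AVC = VC/q = 123 - 36q + 3q^2 and MC = dTC/dq = 123 - 72q + 9q^2.
AVC hits its minimum where MC = AVC, at q = 6, giving min AVC = 123 - 36·6 + 3·6^2 = £15.
With P < min AVC (£6 < £15), every unit sold adds to the loss.
Best response: produce nothing and absorb the £254 fixed cost.

Shut down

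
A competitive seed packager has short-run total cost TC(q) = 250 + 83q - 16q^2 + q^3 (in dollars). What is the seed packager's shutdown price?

The shutdown price is the minimum of AVC. VC = 83q - 16q^2 + q^3, so AVC = 83 - 16q + q^2.
dAVC/dq = -16 + 2q = 0 gives q = 8. min AVC = 83 - 16·8 + 8^2 = 19.
So the shutdown price is $19.

$19 per unit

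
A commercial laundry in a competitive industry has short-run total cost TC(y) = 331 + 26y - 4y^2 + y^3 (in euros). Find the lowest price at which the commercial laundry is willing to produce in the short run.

Short-run supply begins at min AVC. From VC = 26y - 4y^2 + y^3, AVC = 26 - 4y + y^2.
dAVC/dy = -4 + 2y = 0 gives y = 2. min AVC = 26 - 4·2 + 2^2 = 22.
The firm shuts down for any P below €22.

€22 per unit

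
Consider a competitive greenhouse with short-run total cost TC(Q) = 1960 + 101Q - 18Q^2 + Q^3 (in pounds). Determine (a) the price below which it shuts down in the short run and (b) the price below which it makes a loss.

AVC = 101 - 18Q + Q^2; minimized at Q = 9, giving min AVC = £20. That is the shutdown price.
ATC = 1960/Q + 101 - 18Q + Q^2. Setting dATC/dQ = −1960/Q^2 − 18 + 2Q = 0 gives Q = 14 (since 2·14^3 − 18·14^2 = 1960).
min ATC = 1960/14 + 101 − 18·14 + 14^2 = £185. That is the break-even price.
Between these two prices the firm operates at a loss; above £185 it earns a profit.

Shutdown price = £20; break-even price = £185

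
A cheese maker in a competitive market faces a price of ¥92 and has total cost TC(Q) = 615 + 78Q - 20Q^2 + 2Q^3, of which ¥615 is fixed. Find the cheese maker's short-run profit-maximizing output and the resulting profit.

AVC = 78 - 20Q + 2Q^2 has its minimum ¥28 at Q = 5; price ¥92 clears that bar, so the firm operates.
MC = 78 - 40Q + 6Q^2. Setting P = MC and taking the root on the rising branch gives Q* = 7.
TR = 92·7 = 644. TC = 615 + 252 = 867. Profit = 644 − 867 = -¥223.
By producing, the firm covers all variable cost plus ¥392 of fixed cost; shutting down would lose the full ¥615.

Profit = -¥223 at Q = 7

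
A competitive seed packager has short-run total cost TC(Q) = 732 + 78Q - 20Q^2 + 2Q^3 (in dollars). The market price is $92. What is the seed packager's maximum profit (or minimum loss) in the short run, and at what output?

Profit = -$340 at Q = 7

AVC = 78 - 20Q + 2Q^2; min AVC = $28 at Q = 5. Since P = $92 ≥ min AVC, the firm produces.
MC = 78 - 40Q + 6Q^2. Setting P = MC and taking the root on the rising branch gives Q* = 7.
TR = 92·7 = 644. TC = 732 + 252 = 984. Profit = 644 − 984 = -$340.
By producing, the firm covers all variable cost plus $392 of fixed cost; shutting down would lose the full $732.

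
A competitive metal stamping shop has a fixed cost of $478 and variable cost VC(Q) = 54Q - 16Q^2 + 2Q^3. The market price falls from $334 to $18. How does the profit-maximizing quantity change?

Output falls from 10 to 0 (the firm shuts down)

MC = 54 - 32Q + 6Q^2; the shutdown threshold is min AVC = $22 (at Q = 4).
With P = $334 above the shutdown price, P = MC gives Q = 10.
At P = $18 < min AVC = $22, price no longer covers variable cost at any output, so the firm shuts down: Q = 0.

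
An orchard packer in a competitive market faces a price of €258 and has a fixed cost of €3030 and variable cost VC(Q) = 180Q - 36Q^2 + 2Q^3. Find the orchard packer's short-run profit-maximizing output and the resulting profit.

AVC = 180 - 36Q + 2Q^2 has its minimum €18 at Q = 9; price €258 clears that bar, so the firm operates.
MC = 180 - 72Q + 6Q^2. Setting P = MC and taking the root on the rising branch gives Q* = 13.
TR = 258·13 = 3354. TC = 3030 + 650 = 3680. Profit = 3354 − 3680 = -€326.
That loss of €326 beats the €3030 the firm would lose by shutting down; producing recovers €2704 of fixed cost.

Profit = -€326 at Q = 13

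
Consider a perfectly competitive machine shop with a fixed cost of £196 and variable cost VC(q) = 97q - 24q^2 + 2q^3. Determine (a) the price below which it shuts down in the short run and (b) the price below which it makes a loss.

Shutdown price = £25; break-even price = £55

AVC = 97 - 24q + 2q^2; minimized at q = 6, giving min AVC = £25. That is the shutdown price.
ATC = 196/q + 97 - 24q + 2q^2. Setting dATC/dq = −196/q^2 − 24 + 4q = 0 gives q = 7 (since 4·7^3 − 24·7^2 = 196).
min ATC = 196/7 + 97 − 24·7 + 2·7^2 = £55. That is the break-even price.
Between these two prices the firm operates at a loss; above £55 it earns a profit.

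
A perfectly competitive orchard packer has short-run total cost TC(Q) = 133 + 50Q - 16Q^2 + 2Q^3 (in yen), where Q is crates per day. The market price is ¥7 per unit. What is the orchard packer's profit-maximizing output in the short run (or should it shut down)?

Shut down

Variable cost is VC = 50Q - 16Q^2 + 2Q^3, so AVC = VC/Q = 50 - 16Q + 2Q^2 and MC = dTC/dQ = 50 - 32Q + 6Q^2.
The AVC parabola has its vertex at Q = 16/4 = 4, where AVC = 50 - 16·4 + 2·4^2 = ¥18.
Since P = ¥7 < min AVC = ¥18, price fails to cover variable cost at any output.
The firm minimizes its loss by shutting down and losing only its fixed cost of ¥133.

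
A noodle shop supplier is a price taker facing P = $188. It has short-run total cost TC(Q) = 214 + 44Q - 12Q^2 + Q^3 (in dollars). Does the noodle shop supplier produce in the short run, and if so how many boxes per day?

Produce at Q = 12

From TC, MC = TC'(Q) = 44 - 24Q + 3Q^2 and AVC = VC/Q = 44 - 12Q + Q^2.
AVC hits its minimum where MC = AVC, at Q = 6, giving min AVC = 44 - 12·6 + 6^2 = $8.
Because $188 ≥ $8, revenue can cover variable cost; the firm operates.
Solving P = MC: -144 - 24Q + 3Q^2 = 0 ⇒ Q = -4 or 12. On the upward-sloping branch, Q* = 12.
Check: AVC at Q = 12 is $44 ≤ P, so revenue covers variable cost.
Profit = P·Q − TC = 188·12 − 742 = $1514.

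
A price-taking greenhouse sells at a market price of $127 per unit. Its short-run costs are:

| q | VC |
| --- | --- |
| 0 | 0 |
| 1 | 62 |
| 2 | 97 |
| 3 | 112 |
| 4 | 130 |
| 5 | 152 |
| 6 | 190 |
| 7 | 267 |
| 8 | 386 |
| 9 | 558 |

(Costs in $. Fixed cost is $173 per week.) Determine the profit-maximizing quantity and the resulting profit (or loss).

Tabulate TR − TC: q=0: -173; q=1: -108; q=2: -16; q=3: 96; q=4: 205; q=5: 310; q=6: 399; q=7: 449; q=8: 457; q=9: 412.
Profit is maximized at q = 8. AVC there is 386/8 = $48.25 ≤ P, so producing beats shutting down (which would give -$173).

q = 8; profit = $457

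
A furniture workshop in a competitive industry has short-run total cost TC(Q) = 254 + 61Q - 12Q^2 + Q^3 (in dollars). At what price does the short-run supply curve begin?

$25 per unit

The firm shuts down when price falls below the minimum of average variable cost. AVC = VC/Q = 61 - 12Q + Q^2.
dAVC/dQ = -12 + 2Q = 0 gives Q = 6. min AVC = 61 - 12·6 + 6^2 = 25.
For P < $25 the firm produces nothing.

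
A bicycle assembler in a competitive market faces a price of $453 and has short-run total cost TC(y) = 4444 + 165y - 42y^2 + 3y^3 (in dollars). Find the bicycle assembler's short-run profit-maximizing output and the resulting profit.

AVC = 165 - 42y + 3y^2; min AVC = $18 at y = 7. Since P = $453 ≥ min AVC, the firm produces.
MC = 165 - 84y + 9y^2. Setting P = MC and taking the root on the rising branch gives y* = 12.
TR = 453·12 = 5436. TC = 4444 + 1116 = 5560. Profit = 5436 − 5560 = -$124.
Shutting down would mean losing the fixed cost of $4444, so operating at a loss of $124 is better by $4320.

Profit = -$124 at y = 12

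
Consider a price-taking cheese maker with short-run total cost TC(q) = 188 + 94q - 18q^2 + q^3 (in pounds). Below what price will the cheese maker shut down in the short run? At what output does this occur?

£13 per unit, at q = 9

Short-run supply begins at min AVC. From VC = 94q - 18q^2 + q^3, AVC = 94 - 18q + q^2.
At the minimum of AVC, MC = AVC. MC = 94 - 36q + 3q^2; setting MC = AVC gives 2q^2 - 18q = 0, so q = 9. min AVC = 13.
For P < £13 the firm produces nothing.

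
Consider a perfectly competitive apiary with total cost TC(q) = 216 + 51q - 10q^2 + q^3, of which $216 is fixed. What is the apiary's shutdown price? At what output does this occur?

The firm shuts down when price falls below the minimum of average variable cost. AVC = VC/q = 51 - 10q + q^2.
dAVC/dq = -10 + 2q = 0 gives q = 5. min AVC = 51 - 10·5 + 5^2 = 26.
The firm shuts down for any P below $26.

$26 per unit, at q = 5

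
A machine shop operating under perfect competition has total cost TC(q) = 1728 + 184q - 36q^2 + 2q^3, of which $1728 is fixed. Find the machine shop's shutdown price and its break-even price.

Shutdown price = $22; break-even price = $184

AVC = 184 - 36q + 2q^2; minimized at q = 9, giving min AVC = $22. That is the shutdown price.
ATC = 1728/q + 184 - 36q + 2q^2. Setting dATC/dq = −1728/q^2 − 36 + 4q = 0 gives q = 12 (since 4·12^3 − 36·12^2 = 1728).
min ATC = 1728/12 + 184 − 36·12 + 2·12^2 = $184. That is the break-even price.
Between these two prices the firm operates at a loss; above $184 it earns a profit.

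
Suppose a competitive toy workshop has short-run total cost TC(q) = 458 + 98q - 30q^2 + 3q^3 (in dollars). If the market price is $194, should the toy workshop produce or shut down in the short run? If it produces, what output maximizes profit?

Produce at q = 8

Variable cost is VC = 98q - 30q^2 + 3q^3, so AVC = VC/q = 98 - 30q + 3q^2 and MC = dTC/dq = 98 - 60q + 9q^2.
AVC hits its minimum where MC = AVC, at q = 5, giving min AVC = 98 - 30·5 + 3·5^2 = $23.
Since P = $194 ≥ min AVC = $23, price covers variable cost and the firm should produce.
Set P = MC: 194 = 98 - 60q + 9q^2 → -96 - 60q + 9q^2 = 0. The roots are q = -4/3 and q = 8; the profit-maximizing output is on the rising part of MC, so q* = 8.
Check: AVC at q = 8 is $50 ≤ P, so revenue covers variable cost.
Profit = P·q − TC = 194·8 − 858 = $694.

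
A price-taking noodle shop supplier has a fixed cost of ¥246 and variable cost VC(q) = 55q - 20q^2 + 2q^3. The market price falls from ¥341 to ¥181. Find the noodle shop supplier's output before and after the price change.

Output falls from 11 to 9

MC = 55 - 40q + 6q^2; the shutdown threshold is min AVC = ¥5 (at q = 5).
With P = ¥341 above the shutdown price, P = MC gives q = 11.
At P = ¥181 ≥ min AVC, set P = MC: q = 9. The firm stays open but cuts output.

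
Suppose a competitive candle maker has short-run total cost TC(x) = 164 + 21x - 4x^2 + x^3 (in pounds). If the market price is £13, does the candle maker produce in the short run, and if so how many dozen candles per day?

Strip out fixed cost: VC = 21x - 4x^2 + x^3. Then AVC = 21 - 4x + x^2 and MC = 21 - 8x + 3x^2.
AVC is minimized where dAVC/dx = -4 + 2x = 0, at x = 2; min AVC = 21 - 4·2 + 2^2 = £17.
With P < min AVC (£13 < £17), every unit sold adds to the loss.
The firm minimizes its loss by shutting down and losing only its fixed cost of £164.

Shut down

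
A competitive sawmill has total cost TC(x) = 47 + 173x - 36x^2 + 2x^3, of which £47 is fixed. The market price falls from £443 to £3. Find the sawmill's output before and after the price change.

Output falls from 15 to 0 (the firm shuts down)

MC = 173 - 72x + 6x^2; the shutdown threshold is min AVC = £11 (at x = 9).
With P = £443 above the shutdown price, P = MC gives x = 15.
At P = £3 < min AVC = £11, price no longer covers variable cost at any output, so the firm shuts down: x = 0.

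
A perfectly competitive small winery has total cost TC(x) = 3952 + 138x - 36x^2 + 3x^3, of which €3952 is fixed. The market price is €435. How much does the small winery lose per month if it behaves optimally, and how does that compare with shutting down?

Profit = -€322 at x = 11

AVC = 138 - 36x + 3x^2; min AVC = €30 at x = 6. Since P = €435 ≥ min AVC, the firm produces.
MC = 138 - 72x + 9x^2. Setting P = MC and taking the root on the rising branch gives x* = 11.
TR = 435·11 = 4785. TC = 3952 + 1155 = 5107. Profit = 4785 − 5107 = -€322.
Shutting down would mean losing the fixed cost of €3952, so operating at a loss of €322 is better by €3630.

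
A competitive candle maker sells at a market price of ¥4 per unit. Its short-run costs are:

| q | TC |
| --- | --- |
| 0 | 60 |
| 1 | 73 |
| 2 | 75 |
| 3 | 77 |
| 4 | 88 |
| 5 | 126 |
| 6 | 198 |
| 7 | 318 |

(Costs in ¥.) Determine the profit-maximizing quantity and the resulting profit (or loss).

Compute π = P·q − TC at each output: q=0: -60; q=1: -69; q=2: -67; q=3: -65; q=4: -72; q=5: -106; q=6: -174; q=7: -290.
Profit is highest at q = 0. Equivalently, the lowest AVC in the table is 17/3 ≈ ¥5.67 at q = 3, and P = ¥4 falls below it — price never covers variable cost, so the firm shuts down and loses only its fixed cost.

q = 0 (shut down); profit = -¥60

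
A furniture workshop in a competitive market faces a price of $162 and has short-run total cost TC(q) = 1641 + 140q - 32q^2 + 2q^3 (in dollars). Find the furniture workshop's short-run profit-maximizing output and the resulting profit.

Profit = -$189 at q = 11

AVC = 140 - 32q + 2q^2 has its minimum $12 at q = 8; price $162 clears that bar, so the firm operates.
MC = 140 - 64q + 6q^2. Setting P = MC and taking the root on the rising branch gives q* = 11.
TR = 162·11 = 1782. TC = 1641 + 330 = 1971. Profit = 1782 − 1971 = -$189.
By producing, the firm covers all variable cost plus $1452 of fixed cost; shutting down would lose the full $1641.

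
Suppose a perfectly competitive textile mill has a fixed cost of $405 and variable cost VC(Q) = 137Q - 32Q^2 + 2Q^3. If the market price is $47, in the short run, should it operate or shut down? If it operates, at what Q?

From TC, MC = TC'(Q) = 137 - 64Q + 6Q^2 and AVC = VC/Q = 137 - 32Q + 2Q^2.
AVC is minimized where dAVC/dQ = -32 + 4Q = 0, at Q = 8; min AVC = 137 - 32·8 + 2·8^2 = $9.
Since P = $47 ≥ min AVC = $9, price covers variable cost and the firm should produce.
P = MC gives 90 - 64Q + 6Q^2 = 0, with roots 5/3 and 9. Take the larger (rising MC): Q* = 9.
Check: AVC at Q = 9 is $11 ≤ P, so revenue covers variable cost.
Profit = P·Q − TC = 47·9 − 504 = -$81, a loss, but smaller than the $405 fixed cost the firm would lose by shutting down.

Produce at Q = 9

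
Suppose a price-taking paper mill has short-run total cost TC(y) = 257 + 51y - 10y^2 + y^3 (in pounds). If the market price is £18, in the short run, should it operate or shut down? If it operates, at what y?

Variable cost is VC = 51y - 10y^2 + y^3, so AVC = VC/y = 51 - 10y + y^2 and MC = dTC/dy = 51 - 20y + 3y^2.
The AVC parabola has its vertex at y = 10/2 = 5, where AVC = 51 - 10·5 + 5^2 = £26.
With P < min AVC (£18 < £26), every unit sold adds to the loss.
The firm minimizes its loss by shutting down and losing only its fixed cost of £257.

Shut down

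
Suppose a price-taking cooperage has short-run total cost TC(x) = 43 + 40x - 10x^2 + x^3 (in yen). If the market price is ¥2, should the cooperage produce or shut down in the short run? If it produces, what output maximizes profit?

Shut down

Variable cost is VC = 40x - 10x^2 + x^3, so AVC = VC/x = 40 - 10x + x^2 and MC = dTC/dx = 40 - 20x + 3x^2.
AVC hits its minimum where MC = AVC, at x = 5, giving min AVC = 40 - 10·5 + 5^2 = ¥15.
Since P = ¥2 < min AVC = ¥15, price fails to cover variable cost at any output.
Best response: produce nothing and absorb the ¥43 fixed cost.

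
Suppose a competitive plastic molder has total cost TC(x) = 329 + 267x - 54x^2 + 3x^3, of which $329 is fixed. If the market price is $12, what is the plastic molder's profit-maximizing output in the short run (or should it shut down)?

From TC, MC = TC'(x) = 267 - 108x + 9x^2 and AVC = VC/x = 267 - 54x + 3x^2.
The AVC parabola has its vertex at x = 54/6 = 9, where AVC = 267 - 54·9 + 3·9^2 = $24.
With P < min AVC ($12 < $24), every unit sold adds to the loss.
Shutting down limits the loss to fixed cost, $329.

Shut down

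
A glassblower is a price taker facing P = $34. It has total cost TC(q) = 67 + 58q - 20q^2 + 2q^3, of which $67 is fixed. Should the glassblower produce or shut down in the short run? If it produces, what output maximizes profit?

Produce at q = 6

Variable cost is VC = 58q - 20q^2 + 2q^3, so AVC = VC/q = 58 - 20q + 2q^2 and MC = dTC/dq = 58 - 40q + 6q^2.
AVC is minimized where dAVC/dq = -20 + 4q = 0, at q = 5; min AVC = 58 - 20·5 + 2·5^2 = $8.
P = $34 exceeds min AVC = $8, so the firm stays open.
P = MC gives 24 - 40q + 6q^2 = 0, with roots 2/3 and 6. Take the larger (rising MC): q* = 6.
Check: AVC at q = 6 is $10 ≤ P, so revenue covers variable cost.
Profit = P·q − TC = 34·6 − 127 = $77.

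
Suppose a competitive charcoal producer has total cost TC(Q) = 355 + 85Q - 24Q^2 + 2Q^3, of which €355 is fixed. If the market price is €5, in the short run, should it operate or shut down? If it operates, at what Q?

Variable cost is VC = 85Q - 24Q^2 + 2Q^3, so AVC = VC/Q = 85 - 24Q + 2Q^2 and MC = dTC/dQ = 85 - 48Q + 6Q^2.
The AVC parabola has its vertex at Q = 24/4 = 6, where AVC = 85 - 24·6 + 2·6^2 = €13.
With P < min AVC (€5 < €13), every unit sold adds to the loss.
The firm minimizes its loss by shutting down and losing only its fixed cost of €355.

Shut down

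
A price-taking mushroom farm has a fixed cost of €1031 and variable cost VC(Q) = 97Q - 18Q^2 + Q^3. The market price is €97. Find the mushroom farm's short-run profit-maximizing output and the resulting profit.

Profit = -€167 at Q = 12

AVC = 97 - 18Q + Q^2 has its minimum €16 at Q = 9; price €97 clears that bar, so the firm operates.
MC = 97 - 36Q + 3Q^2. Setting P = MC and taking the root on the rising branch gives Q* = 12.
TR = 97·12 = 1164. TC = 1031 + 300 = 1331. Profit = 1164 − 1331 = -€167.
Shutting down would mean losing the fixed cost of €1031, so operating at a loss of €167 is better by €864.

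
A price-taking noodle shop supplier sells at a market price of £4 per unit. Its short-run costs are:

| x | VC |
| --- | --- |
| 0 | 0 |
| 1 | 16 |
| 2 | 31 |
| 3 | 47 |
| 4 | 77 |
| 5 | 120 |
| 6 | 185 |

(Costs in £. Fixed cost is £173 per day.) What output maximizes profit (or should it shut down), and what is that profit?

Profit at each row (π = 4x − TC): x=0: -173; x=1: -185; x=2: -196; x=3: -208; x=4: -234; x=5: -273; x=6: -334.
Profit is highest at x = 0. Equivalently, the lowest AVC in the table is 31/2 ≈ £15.50 at x = 2, and P = £4 falls below it — price never covers variable cost, so the firm shuts down and loses only its fixed cost.

x = 0 (shut down); profit = -£173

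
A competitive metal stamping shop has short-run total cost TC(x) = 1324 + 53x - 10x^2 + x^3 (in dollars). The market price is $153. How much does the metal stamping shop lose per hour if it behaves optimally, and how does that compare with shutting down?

AVC = 53 - 10x + x^2 has its minimum $28 at x = 5; price $153 clears that bar, so the firm operates.
With MC = 53 - 20x + 3x^2, P = MC on the upward-sloping part at x* = 10.
TR = 153·10 = 1530. TC = 1324 + 530 = 1854. Profit = 1530 − 1854 = -$324.
By producing, the firm covers all variable cost plus $1000 of fixed cost; shutting down would lose the full $1324.

Profit = -$324 at x = 10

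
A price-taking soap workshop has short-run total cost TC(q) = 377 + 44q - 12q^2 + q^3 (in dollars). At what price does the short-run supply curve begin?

The shutdown price is the minimum of AVC. VC = 44q - 12q^2 + q^3, so AVC = 44 - 12q + q^2.
At the minimum of AVC, MC = AVC. MC = 44 - 24q + 3q^2; setting MC = AVC gives 2q^2 - 12q = 0, so q = 6. min AVC = 8.
For P < $8 the firm produces nothing.

$8 per unit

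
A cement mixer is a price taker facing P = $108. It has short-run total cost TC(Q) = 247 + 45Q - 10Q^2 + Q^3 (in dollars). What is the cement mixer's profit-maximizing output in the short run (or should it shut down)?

Produce at Q = 9

Variable cost is VC = 45Q - 10Q^2 + Q^3, so AVC = VC/Q = 45 - 10Q + Q^2 and MC = dTC/dQ = 45 - 20Q + 3Q^2.
AVC is minimized where dAVC/dQ = -10 + 2Q = 0, at Q = 5; min AVC = 45 - 10·5 + 5^2 = $20.
Since P = $108 ≥ min AVC = $20, price covers variable cost and the firm should produce.
Set P = MC: 108 = 45 - 20Q + 3Q^2 → -63 - 20Q + 3Q^2 = 0. The roots are Q = -7/3 and Q = 9; the profit-maximizing output is on the rising part of MC, so Q* = 9.
Check: AVC at Q = 9 is $36 ≤ P, so revenue covers variable cost.
Profit = P·Q − TC = 108·9 − 571 = $401.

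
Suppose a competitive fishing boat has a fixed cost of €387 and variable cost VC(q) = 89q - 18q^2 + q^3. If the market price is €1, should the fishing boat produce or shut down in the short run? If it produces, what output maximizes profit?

Shut down

Strip out fixed cost: VC = 89q - 18q^2 + q^3. Then AVC = 89 - 18q + q^2 and MC = 89 - 36q + 3q^2.
The AVC parabola has its vertex at q = 18/2 = 9, where AVC = 89 - 18·9 + 9^2 = €8.
With P < min AVC (€1 < €8), every unit sold adds to the loss.
Best response: produce nothing and absorb the €387 fixed cost.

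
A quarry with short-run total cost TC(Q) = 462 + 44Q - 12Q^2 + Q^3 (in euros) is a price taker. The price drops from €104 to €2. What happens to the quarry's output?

Output falls from 10 to 0 (the firm shuts down)

AVC = 44 - 12Q + Q^2, minimized at Q = 6 where min AVC = €8. MC = 44 - 24Q + 3Q^2.
With P = €104 above the shutdown price, P = MC gives Q = 10.
At P = €2 < min AVC = €8, price no longer covers variable cost at any output, so the firm shuts down: Q = 0.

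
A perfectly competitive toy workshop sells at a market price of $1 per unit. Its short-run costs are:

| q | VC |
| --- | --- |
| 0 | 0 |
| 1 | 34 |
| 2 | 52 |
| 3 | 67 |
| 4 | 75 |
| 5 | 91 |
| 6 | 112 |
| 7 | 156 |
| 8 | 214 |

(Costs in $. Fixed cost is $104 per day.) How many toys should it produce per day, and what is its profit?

Tabulate TR − TC: q=0: -104; q=1: -137; q=2: -154; q=3: -168; q=4: -175; q=5: -190; q=6: -210; q=7: -253; q=8: -310.
Profit is highest at q = 0. Equivalently, the lowest AVC in the table is 91/5 ≈ $18.20 at q = 5, and P = $1 falls below it — price never covers variable cost, so the firm shuts down and loses only its fixed cost.

q = 0 (shut down); profit = -$104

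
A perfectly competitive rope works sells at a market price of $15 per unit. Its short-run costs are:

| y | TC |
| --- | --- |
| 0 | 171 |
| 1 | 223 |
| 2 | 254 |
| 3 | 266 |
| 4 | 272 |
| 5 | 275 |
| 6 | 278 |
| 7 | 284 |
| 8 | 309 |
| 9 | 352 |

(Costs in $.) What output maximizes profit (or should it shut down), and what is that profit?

y = 0 (shut down); profit = -$171

Tabulate TR − TC: y=0: -171; y=1: -208; y=2: -224; y=3: -221; y=4: -212; y=5: -200; y=6: -188; y=7: -179; y=8: -189; y=9: -217.
Profit is highest at y = 0. Equivalently, the lowest AVC in the table is 113/7 ≈ $16.14 at y = 7, and P = $15 falls below it — price never covers variable cost, so the firm shuts down and loses only its fixed cost.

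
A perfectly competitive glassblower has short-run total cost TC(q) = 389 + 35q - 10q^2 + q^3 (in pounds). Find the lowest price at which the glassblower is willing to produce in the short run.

The firm shuts down when price falls below the minimum of average variable cost. AVC = VC/q = 35 - 10q + q^2.
dAVC/dq = -10 + 2q = 0 gives q = 5. min AVC = 35 - 10·5 + 5^2 = 10.
So the shutdown price is £10.

£10 per unit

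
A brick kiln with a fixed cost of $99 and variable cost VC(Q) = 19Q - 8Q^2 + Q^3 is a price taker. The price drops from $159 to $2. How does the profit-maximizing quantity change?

Output falls from 10 to 0 (the firm shuts down)

AVC = 19 - 8Q + Q^2, minimized at Q = 4 where min AVC = $3. MC = 19 - 16Q + 3Q^2.
With P = $159 above the shutdown price, P = MC gives Q = 10.
At P = $2 < min AVC = $3, price no longer covers variable cost at any output, so the firm shuts down: Q = 0.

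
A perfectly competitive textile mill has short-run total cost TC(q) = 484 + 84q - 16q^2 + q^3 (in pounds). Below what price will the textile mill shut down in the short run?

Short-run supply begins at min AVC. From VC = 84q - 16q^2 + q^3, AVC = 84 - 16q + q^2.
At the minimum of AVC, MC = AVC. MC = 84 - 32q + 3q^2; setting MC = AVC gives 2q^2 - 16q = 0, so q = 8. min AVC = 20.
For P < £20 the firm produces nothing.

£20 per unit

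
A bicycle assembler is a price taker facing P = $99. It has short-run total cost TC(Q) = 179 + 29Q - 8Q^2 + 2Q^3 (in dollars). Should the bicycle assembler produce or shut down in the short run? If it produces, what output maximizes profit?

Strip out fixed cost: VC = 29Q - 8Q^2 + 2Q^3. Then AVC = 29 - 8Q + 2Q^2 and MC = 29 - 16Q + 6Q^2.
The AVC parabola has its vertex at Q = 8/4 = 2, where AVC = 29 - 8·2 + 2·2^2 = $21.
P = $99 exceeds min AVC = $21, so the firm stays open.
P = MC gives -70 - 16Q + 6Q^2 = 0, with roots -7/3 and 5. Take the larger (rising MC): Q* = 5.
Check: AVC at Q = 5 is $39 ≤ P, so revenue covers variable cost.
Profit = P·Q − TC = 99·5 − 374 = $121.

Produce at Q = 5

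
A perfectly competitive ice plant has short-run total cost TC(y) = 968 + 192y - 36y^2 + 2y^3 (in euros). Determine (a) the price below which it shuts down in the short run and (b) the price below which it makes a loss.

Shutdown price = min AVC. AVC = 192 - 36y + 2y^2, with vertex at y = 9 and minimum €30.
ATC = 968/y + 192 - 36y + 2y^2. Setting dATC/dy = −968/y^2 − 36 + 4y = 0 gives y = 11 (since 4·11^3 − 36·11^2 = 968).
min ATC = 968/11 + 192 − 36·11 + 2·11^2 = €126. That is the break-even price.
Between these two prices the firm operates at a loss; above €126 it earns a profit.

Shutdown price = €30; break-even price = €126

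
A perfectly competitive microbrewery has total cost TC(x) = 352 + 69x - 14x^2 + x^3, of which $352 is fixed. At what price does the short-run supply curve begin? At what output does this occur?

$20 per unit, at x = 7

Short-run supply begins at min AVC. From VC = 69x - 14x^2 + x^3, AVC = 69 - 14x + x^2.
At the minimum of AVC, MC = AVC. MC = 69 - 28x + 3x^2; setting MC = AVC gives 2x^2 - 14x = 0, so x = 7. min AVC = 20.
The firm shuts down for any P below $20.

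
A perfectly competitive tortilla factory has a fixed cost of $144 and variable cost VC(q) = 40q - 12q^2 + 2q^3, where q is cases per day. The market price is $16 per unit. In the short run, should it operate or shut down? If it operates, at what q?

Variable cost is VC = 40q - 12q^2 + 2q^3, so AVC = VC/q = 40 - 12q + 2q^2 and MC = dTC/dq = 40 - 24q + 6q^2.
AVC is minimized where dAVC/dq = -12 + 4q = 0, at q = 3; min AVC = 40 - 12·3 + 2·3^2 = $22.
With P < min AVC ($16 < $22), every unit sold adds to the loss.
Best response: produce nothing and absorb the $144 fixed cost.

Shut down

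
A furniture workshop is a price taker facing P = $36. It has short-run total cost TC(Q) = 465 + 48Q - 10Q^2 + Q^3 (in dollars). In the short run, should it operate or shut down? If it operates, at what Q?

Produce at Q = 6

Variable cost is VC = 48Q - 10Q^2 + Q^3, so AVC = VC/Q = 48 - 10Q + Q^2 and MC = dTC/dQ = 48 - 20Q + 3Q^2.
AVC hits its minimum where MC = AVC, at Q = 5, giving min AVC = 48 - 10·5 + 5^2 = $23.
Because $36 ≥ $23, revenue can cover variable cost; the firm operates.
P = MC gives 12 - 20Q + 3Q^2 = 0, with roots 2/3 and 6. Take the larger (rising MC): Q* = 6.
Check: AVC at Q = 6 is $24 ≤ P, so revenue covers variable cost.
Profit = P·Q − TC = 36·6 − 609 = -$393, a loss, but smaller than the $465 fixed cost the firm would lose by shutting down.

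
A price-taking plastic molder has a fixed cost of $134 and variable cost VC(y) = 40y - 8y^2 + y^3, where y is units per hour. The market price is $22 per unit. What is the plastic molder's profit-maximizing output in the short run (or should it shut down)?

Strip out fixed cost: VC = 40y - 8y^2 + y^3. Then AVC = 40 - 8y + y^2 and MC = 40 - 16y + 3y^2.
AVC is minimized where dAVC/dy = -8 + 2y = 0, at y = 4; min AVC = 40 - 8·4 + 4^2 = $24.
P = $22 lies below min AVC = $24; no output level covers variable cost.
Best response: produce nothing and absorb the $134 fixed cost.

Shut down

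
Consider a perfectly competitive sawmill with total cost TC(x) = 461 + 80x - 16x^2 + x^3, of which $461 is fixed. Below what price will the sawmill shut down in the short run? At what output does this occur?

The shutdown price is the minimum of AVC. VC = 80x - 16x^2 + x^3, so AVC = 80 - 16x + x^2.
At the minimum of AVC, MC = AVC. MC = 80 - 32x + 3x^2; setting MC = AVC gives 2x^2 - 16x = 0, so x = 8. min AVC = 16.
For P < $16 the firm produces nothing.

$16 per unit, at x = 8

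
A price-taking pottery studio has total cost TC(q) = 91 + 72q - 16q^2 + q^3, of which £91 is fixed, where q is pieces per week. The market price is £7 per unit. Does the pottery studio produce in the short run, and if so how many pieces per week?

From TC, MC = TC'(q) = 72 - 32q + 3q^2 and AVC = VC/q = 72 - 16q + q^2.
AVC hits its minimum where MC = AVC, at q = 8, giving min AVC = 72 - 16·8 + 8^2 = £8.
P = £7 lies below min AVC = £8; no output level covers variable cost.
The firm minimizes its loss by shutting down and losing only its fixed cost of £91.

Shut down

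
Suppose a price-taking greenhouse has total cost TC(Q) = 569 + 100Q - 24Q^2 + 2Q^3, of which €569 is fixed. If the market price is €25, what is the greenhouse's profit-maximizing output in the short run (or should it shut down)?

Variable cost is VC = 100Q - 24Q^2 + 2Q^3, so AVC = VC/Q = 100 - 24Q + 2Q^2 and MC = dTC/dQ = 100 - 48Q + 6Q^2.
AVC is minimized where dAVC/dQ = -24 + 4Q = 0, at Q = 6; min AVC = 100 - 24·6 + 2·6^2 = €28.
Since P = €25 < min AVC = €28, price fails to cover variable cost at any output.
Best response: produce nothing and absorb the €569 fixed cost.

Shut down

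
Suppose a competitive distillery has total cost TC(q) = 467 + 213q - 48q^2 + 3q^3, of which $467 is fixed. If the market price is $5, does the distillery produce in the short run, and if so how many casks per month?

Shut down

Variable cost is VC = 213q - 48q^2 + 3q^3, so AVC = VC/q = 213 - 48q + 3q^2 and MC = dTC/dq = 213 - 96q + 9q^2.
The AVC parabola has its vertex at q = 48/6 = 8, where AVC = 213 - 48·8 + 3·8^2 = $21.
P = $5 lies below min AVC = $21; no output level covers variable cost.
Best response: produce nothing and absorb the $467 fixed cost.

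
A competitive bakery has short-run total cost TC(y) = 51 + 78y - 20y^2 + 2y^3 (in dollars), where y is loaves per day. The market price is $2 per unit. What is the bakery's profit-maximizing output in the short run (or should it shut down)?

Variable cost is VC = 78y - 20y^2 + 2y^3, so AVC = VC/y = 78 - 20y + 2y^2 and MC = dTC/dy = 78 - 40y + 6y^2.
AVC is minimized where dAVC/dy = -20 + 4y = 0, at y = 5; min AVC = 78 - 20·5 + 2·5^2 = $28.
With P < min AVC ($2 < $28), every unit sold adds to the loss.
Shutting down limits the loss to fixed cost, $51.

Shut down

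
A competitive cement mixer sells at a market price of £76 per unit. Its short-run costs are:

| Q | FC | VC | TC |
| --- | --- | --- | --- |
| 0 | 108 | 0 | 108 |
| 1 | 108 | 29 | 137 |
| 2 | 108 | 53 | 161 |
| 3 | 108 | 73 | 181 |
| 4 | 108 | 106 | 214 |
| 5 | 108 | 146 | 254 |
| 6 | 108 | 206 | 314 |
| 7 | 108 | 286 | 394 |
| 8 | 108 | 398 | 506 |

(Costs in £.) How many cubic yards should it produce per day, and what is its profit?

Tabulate TR − TC: Q=0: -108; Q=1: -61; Q=2: -9; Q=3: 47; Q=4: 90; Q=5: 126; Q=6: 142; Q=7: 138; Q=8: 102.
Profit is maximized at Q = 6. AVC there is 206/6 = £34.33 ≤ P, so producing beats shutting down (which would give -£108).

Q = 6; profit = £142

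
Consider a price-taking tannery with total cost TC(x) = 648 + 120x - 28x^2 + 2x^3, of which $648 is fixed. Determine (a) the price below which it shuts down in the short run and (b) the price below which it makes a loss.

Shutdown price = $22; break-even price = $102

AVC = 120 - 28x + 2x^2; minimized at x = 7, giving min AVC = $22. That is the shutdown price.
ATC = 648/x + 120 - 28x + 2x^2. Setting dATC/dx = −648/x^2 − 28 + 4x = 0 gives x = 9 (since 4·9^3 − 28·9^2 = 648).
min ATC = 648/9 + 120 − 28·9 + 2·9^2 = $102. That is the break-even price.
For $22 ≤ P < $102 the firm produces at a loss; below $22 it shuts down.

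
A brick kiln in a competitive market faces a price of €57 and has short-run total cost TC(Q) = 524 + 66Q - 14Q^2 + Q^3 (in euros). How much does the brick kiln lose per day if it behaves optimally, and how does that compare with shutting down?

AVC = 66 - 14Q + Q^2; min AVC = €17 at Q = 7. Since P = €57 ≥ min AVC, the firm produces.
With MC = 66 - 28Q + 3Q^2, P = MC on the upward-sloping part at Q* = 9.
TR = 57·9 = 513. TC = 524 + 189 = 713. Profit = 513 − 713 = -€200.
Shutting down would mean losing the fixed cost of €524, so operating at a loss of €200 is better by €324.

Profit = -€200 at Q = 9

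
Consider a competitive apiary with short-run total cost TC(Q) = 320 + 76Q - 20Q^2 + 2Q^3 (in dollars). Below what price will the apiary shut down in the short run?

Short-run supply begins at min AVC. From VC = 76Q - 20Q^2 + 2Q^3, AVC = 76 - 20Q + 2Q^2.
At the minimum of AVC, MC = AVC. MC = 76 - 40Q + 6Q^2; setting MC = AVC gives 4Q^2 - 20Q = 0, so Q = 5. min AVC = 26.
So the shutdown price is $26.

$26 per unit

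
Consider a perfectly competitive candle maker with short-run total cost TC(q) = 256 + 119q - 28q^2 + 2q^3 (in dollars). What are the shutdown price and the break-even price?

Shutdown price = min AVC. AVC = 119 - 28q + 2q^2, with vertex at q = 7 and minimum $21.
ATC = 256/q + 119 - 28q + 2q^2. Setting dATC/dq = −256/q^2 − 28 + 4q = 0 gives q = 8 (since 4·8^3 − 28·8^2 = 256).
min ATC = 256/8 + 119 − 28·8 + 2·8^2 = $55. That is the break-even price.
For $21 ≤ P < $55 the firm produces at a loss; below $21 it shuts down.

Shutdown price = $21; break-even price = $55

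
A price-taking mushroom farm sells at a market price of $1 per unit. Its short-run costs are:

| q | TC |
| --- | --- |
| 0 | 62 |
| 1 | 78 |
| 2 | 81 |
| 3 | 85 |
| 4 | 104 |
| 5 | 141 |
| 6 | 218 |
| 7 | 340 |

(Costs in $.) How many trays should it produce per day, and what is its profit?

q = 0 (shut down); profit = -$62

Profit at each row (π = 1q − TC): q=0: -62; q=1: -77; q=2: -79; q=3: -82; q=4: -100; q=5: -136; q=6: -212; q=7: -333.
Profit is highest at q = 0. Equivalently, the lowest AVC in the table is 23/3 ≈ $7.67 at q = 3, and P = $1 falls below it — price never covers variable cost, so the firm shuts down and loses only its fixed cost.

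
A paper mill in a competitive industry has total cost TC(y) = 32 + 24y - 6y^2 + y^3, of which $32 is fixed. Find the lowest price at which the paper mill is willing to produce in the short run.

The shutdown price is the minimum of AVC. VC = 24y - 6y^2 + y^3, so AVC = 24 - 6y + y^2.
At the minimum of AVC, MC = AVC. MC = 24 - 12y + 3y^2; setting MC = AVC gives 2y^2 - 6y = 0, so y = 3. min AVC = 15.
The firm shuts down for any P below $15.

$15 per unit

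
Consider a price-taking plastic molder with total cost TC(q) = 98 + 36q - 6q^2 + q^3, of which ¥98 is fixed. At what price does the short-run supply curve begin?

Short-run supply begins at min AVC. From VC = 36q - 6q^2 + q^3, AVC = 36 - 6q + q^2.
At the minimum of AVC, MC = AVC. MC = 36 - 12q + 3q^2; setting MC = AVC gives 2q^2 - 6q = 0, so q = 3. min AVC = 27.
So the shutdown price is ¥27.

¥27 per unit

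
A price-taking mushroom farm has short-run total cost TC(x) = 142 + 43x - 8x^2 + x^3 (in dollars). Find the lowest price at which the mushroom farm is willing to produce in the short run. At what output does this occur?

$27 per unit, at x = 4

The shutdown price is the minimum of AVC. VC = 43x - 8x^2 + x^3, so AVC = 43 - 8x + x^2.
dAVC/dx = -8 + 2x = 0 gives x = 4. min AVC = 43 - 8·4 + 4^2 = 27.
For P < $27 the firm produces nothing.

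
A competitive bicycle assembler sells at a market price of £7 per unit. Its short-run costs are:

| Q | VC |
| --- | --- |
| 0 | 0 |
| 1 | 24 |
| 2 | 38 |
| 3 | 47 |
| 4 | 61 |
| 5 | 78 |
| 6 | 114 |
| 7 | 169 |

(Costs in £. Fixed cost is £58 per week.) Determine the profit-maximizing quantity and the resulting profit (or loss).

Compute π = P·Q − TC at each output: Q=0: -58; Q=1: -75; Q=2: -82; Q=3: -84; Q=4: -91; Q=5: -101; Q=6: -130; Q=7: -178.
Profit is highest at Q = 0. Equivalently, the lowest AVC in the table is 61/4 ≈ £15.25 at Q = 4, and P = £7 falls below it — price never covers variable cost, so the firm shuts down and loses only its fixed cost.

Q = 0 (shut down); profit = -£58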